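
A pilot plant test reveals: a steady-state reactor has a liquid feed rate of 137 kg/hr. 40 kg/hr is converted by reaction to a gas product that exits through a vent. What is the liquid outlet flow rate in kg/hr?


Steady-state mass balance on the main outlet: F_out = F_in - F_removed
F_out = 137 - 40
F_out = 97 kg/hr


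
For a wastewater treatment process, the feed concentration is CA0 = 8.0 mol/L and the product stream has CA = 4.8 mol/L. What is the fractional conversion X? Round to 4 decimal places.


X = (CA0 - CA) / CA0
X = (8.0 - 4.8) / 8.0
X = 3.2 / 8.0
X = 0.4000


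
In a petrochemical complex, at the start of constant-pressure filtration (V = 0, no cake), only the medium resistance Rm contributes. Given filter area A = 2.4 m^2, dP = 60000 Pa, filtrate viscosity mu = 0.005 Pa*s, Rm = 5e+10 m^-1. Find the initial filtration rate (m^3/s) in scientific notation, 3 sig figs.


rate = A * dP / (mu * Rm)
rate = 2.4 * 60000 / (0.005 * 5e+10)
rate = 144000.0 / 2.500e+08
rate = 5.76e-04 m^3/s


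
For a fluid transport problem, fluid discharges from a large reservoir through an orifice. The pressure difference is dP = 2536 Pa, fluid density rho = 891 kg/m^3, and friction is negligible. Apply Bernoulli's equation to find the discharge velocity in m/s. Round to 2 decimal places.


v = sqrt(2*dP/rho)
v = sqrt(2*2536/891)
v = sqrt(5.69248)
v = 2.39 m/s


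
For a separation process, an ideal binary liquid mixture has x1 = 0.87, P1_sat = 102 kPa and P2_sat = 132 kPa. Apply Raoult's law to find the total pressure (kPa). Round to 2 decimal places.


P = x1*P1_sat + x2*P2_sat
x2 = 1 - x1 = 1 - 0.87 = 0.13
P = 0.87*102 + 0.13*132
P = 88.74 + 17.16
P = 105.90 kPa


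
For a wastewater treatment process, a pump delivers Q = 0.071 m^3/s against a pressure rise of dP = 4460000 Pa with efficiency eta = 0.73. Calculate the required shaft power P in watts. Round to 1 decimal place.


P = Q * dP / eta
P = 0.071 * 4460000 / 0.73
P = 316660.0 / 0.73
P = 433780.8 W


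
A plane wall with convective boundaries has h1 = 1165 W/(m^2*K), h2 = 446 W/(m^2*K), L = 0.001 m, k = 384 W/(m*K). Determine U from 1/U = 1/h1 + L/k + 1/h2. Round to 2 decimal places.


1/U = 1/h1 + L/k + 1/h2
1/U = 1/1165 + 0.001/384 + 1/446
1/U = 0.0008583691 + 2.6042e-06 + 0.0022421525
1/U = 0.0031031258
U = 322.26 W/(m^2*K)


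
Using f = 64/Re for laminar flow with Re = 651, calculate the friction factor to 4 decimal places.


f = 64 / Re
f = 64 / 651
f = 0.0983


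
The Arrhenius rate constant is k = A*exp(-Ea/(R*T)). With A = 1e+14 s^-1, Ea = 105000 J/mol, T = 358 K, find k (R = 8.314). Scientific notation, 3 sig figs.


k = A * exp(-Ea/(R*T))
k = 1e+14 * exp(-105000 / (8.314 * 358))
k = 1e+14 * exp(-35.277374)
k = 4.78e-02


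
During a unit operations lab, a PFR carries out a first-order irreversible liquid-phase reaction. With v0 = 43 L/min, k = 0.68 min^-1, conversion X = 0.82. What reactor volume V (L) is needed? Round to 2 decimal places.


V = (v0/k) * ln(1/(1-X))
V = (43/0.68) * ln(1/(1-0.82))
V = 63.235294 * ln(5.555556)
V = 63.235294 * 1.714799
V = 108.44 L


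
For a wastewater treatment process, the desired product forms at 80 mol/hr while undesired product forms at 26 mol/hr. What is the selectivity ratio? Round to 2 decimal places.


S = desired product rate / undesired product rate
S = 80 / 26
S = 3.08


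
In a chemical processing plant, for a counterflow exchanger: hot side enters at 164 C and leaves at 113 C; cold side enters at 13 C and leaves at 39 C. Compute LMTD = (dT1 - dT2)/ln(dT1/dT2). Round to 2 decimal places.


dT1 = Th_in - Tc_out = 164 - 39 = 125
dT2 = Th_out - Tc_in = 113 - 13 = 100
LMTD = (dT1 - dT2) / ln(dT1/dT2)
LMTD = (125 - 100) / ln(125/100)
LMTD = 112.04 K


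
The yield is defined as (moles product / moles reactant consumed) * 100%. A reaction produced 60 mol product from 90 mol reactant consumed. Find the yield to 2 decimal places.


Yield = (moles product / moles consumed) * 100%
Yield = (60 / 90) * 100
Yield = 0.6667 * 100
Yield = 66.67%


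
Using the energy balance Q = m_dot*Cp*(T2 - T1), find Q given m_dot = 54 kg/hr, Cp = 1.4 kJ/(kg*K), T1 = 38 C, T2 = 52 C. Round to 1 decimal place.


Q = m_dot * Cp * (T2 - T1)
Q = 54 * 1.4 * (52 - 38)
Q = 54 * 1.4 * 14
Q = 1058.4 kJ/hr


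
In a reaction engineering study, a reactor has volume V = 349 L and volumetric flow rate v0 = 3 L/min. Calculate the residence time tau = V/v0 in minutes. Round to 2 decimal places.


tau = V / v0
tau = 349 / 3
tau = 116.33 min


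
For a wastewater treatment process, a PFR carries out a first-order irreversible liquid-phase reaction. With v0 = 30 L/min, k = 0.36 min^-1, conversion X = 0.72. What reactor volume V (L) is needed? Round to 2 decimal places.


V = (v0/k) * ln(1/(1-X))
V = (30/0.36) * ln(1/(1-0.72))
V = 83.333333 * ln(3.571429)
V = 83.333333 * 1.272966
V = 106.08 L


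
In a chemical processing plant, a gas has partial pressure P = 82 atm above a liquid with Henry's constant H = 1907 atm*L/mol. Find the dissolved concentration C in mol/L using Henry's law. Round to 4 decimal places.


C = P / H
C = 82 / 1907
C = 0.0430 mol/L


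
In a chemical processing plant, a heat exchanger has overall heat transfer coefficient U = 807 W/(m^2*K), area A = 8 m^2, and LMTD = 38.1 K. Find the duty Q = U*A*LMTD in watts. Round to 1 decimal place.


Q = U * A * LMTD
Q = 807 * 8 * 38.1
Q = 245973.6 W


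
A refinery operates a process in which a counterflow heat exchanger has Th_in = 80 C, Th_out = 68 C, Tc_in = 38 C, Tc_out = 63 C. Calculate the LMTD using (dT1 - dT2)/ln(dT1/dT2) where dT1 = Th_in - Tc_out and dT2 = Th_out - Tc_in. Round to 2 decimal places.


dT1 = Th_in - Tc_out = 80 - 63 = 17
dT2 = Th_out - Tc_in = 68 - 38 = 30
LMTD = (dT1 - dT2) / ln(dT1/dT2)
LMTD = (17 - 30) / ln(17/30)
LMTD = 22.89 K


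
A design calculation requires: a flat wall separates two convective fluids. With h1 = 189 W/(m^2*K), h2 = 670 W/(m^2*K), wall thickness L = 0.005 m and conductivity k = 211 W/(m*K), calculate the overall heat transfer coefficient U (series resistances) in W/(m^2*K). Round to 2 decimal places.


1/U = 1/h1 + L/k + 1/h2
1/U = 1/189 + 0.005/211 + 1/670
1/U = 0.0052910053 + 2.36967e-05 + 0.0014925373
1/U = 0.0068072393
U = 146.90 W/(m^2*K)


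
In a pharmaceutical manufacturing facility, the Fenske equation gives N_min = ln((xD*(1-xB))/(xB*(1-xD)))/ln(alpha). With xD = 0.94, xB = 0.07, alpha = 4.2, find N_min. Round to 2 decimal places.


N_min = ln((xD*(1-xB))/(xB*(1-xD))) / ln(alpha)
Numerator inside ln: 0.8742 / 0.0042 = 208.142857
ln(208.142857) = 5.338225
ln(alpha) = ln(4.2) = 1.435085
N_min = 5.338225 / 1.435085 = 3.72


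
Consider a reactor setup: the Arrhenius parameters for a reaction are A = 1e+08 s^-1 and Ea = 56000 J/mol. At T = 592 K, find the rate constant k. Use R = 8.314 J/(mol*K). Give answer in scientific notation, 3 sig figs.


k = A * exp(-Ea/(R*T))
k = 1e+08 * exp(-56000 / (8.314 * 592))
k = 1e+08 * exp(-11.377748)
k = 1.14e+03


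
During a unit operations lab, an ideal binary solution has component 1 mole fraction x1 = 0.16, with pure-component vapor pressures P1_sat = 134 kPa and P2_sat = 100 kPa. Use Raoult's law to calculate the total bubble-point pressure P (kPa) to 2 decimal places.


P = x1*P1_sat + x2*P2_sat
x2 = 1 - x1 = 1 - 0.16 = 0.84
P = 0.16*134 + 0.84*100
P = 21.44 + 84.0
P = 105.44 kPa


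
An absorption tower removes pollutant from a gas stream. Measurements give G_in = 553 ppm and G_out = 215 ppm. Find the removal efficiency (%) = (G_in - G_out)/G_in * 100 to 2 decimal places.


Efficiency = (G_in - G_out) / G_in * 100%
Efficiency = (553 - 215) / 553 * 100
Efficiency = 338 / 553 * 100
Efficiency = 61.12%


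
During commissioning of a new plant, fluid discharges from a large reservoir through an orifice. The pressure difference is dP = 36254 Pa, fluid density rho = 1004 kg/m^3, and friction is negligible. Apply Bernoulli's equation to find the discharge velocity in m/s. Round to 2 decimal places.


v = sqrt(2*dP/rho)
v = sqrt(2*36254/1004)
v = sqrt(72.219124)
v = 8.50 m/s


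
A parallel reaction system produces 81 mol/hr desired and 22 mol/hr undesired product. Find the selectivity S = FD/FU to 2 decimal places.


S = desired product rate / undesired product rate
S = 81 / 22
S = 3.68


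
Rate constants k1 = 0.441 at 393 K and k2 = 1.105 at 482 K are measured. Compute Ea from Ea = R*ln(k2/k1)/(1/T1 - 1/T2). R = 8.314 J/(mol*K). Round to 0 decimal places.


Ea = R * ln(k2/k1) / (1/T1 - 1/T2)
ln(k2/k1) = ln(1.105/0.441) = 0.9185557
1/T1 - 1/T2 = 1/393 - 1/482 = 0.000469840465
Ea = 8.314 * 0.9185557 / 0.000469840465
Ea = 16254 J/mol


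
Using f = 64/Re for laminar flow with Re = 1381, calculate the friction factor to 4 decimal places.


f = 64 / Re
f = 64 / 1381
f = 0.0463


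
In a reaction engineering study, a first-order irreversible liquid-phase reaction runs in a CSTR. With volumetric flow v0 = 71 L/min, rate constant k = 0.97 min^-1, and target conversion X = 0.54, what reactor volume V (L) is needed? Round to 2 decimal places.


V = v0 * X / (k * (1 - X))
V = 71 * 0.54 / (0.97 * (1 - 0.54))
V = 38.34 / (0.97 * 0.46)
V = 38.34 / 0.4462
V = 85.93 L


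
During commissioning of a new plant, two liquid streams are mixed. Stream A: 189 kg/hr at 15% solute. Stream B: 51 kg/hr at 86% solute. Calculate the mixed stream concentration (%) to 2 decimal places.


Mass balance on solute: F1*x1 + F2*x2 = F3*x3
F3 = F1 + F2 = 189 + 51 = 240 kg/hr
x3 = (F1*x1 + F2*x2)/F3
x3 = (189*0.15 + 51*0.86) / 240
x3 = 30.09%


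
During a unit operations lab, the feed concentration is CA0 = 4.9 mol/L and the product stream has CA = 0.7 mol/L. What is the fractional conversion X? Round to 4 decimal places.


X = (CA0 - CA) / CA0
X = (4.9 - 0.7) / 4.9
X = 4.2 / 4.9
X = 0.8571


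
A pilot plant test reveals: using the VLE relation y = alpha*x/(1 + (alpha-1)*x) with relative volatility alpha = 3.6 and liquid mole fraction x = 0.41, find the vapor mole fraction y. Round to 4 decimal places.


y = alpha*x / (1 + (alpha-1)*x)
y = 3.6*0.41 / (1 + (3.6-1)*0.41)
y = 1.476 / (1 + 1.066)
y = 1.476 / 2.066
y = 0.7144


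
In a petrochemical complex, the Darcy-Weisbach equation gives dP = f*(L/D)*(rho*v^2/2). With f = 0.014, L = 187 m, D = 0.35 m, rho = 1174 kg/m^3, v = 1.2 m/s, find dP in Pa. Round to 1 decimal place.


dP = f * (L/D) * (rho*v^2/2)
dP = 0.014 * (187/0.35) * (1174*1.2^2/2)
L/D = 534.28571429
rho*v^2/2 = 1174*1.44/2 = 845.28
dP = 0.014 * 534.28571429 * 845.28
dP = 6322.7 Pa


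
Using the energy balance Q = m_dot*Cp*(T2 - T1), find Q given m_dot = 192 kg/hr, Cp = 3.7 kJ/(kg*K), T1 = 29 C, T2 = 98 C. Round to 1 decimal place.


Q = m_dot * Cp * (T2 - T1)
Q = 192 * 3.7 * (98 - 29)
Q = 192 * 3.7 * 69
Q = 49017.6 kJ/hr


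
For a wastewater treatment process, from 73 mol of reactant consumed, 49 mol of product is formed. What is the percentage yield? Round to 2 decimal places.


Yield = (moles product / moles consumed) * 100%
Yield = (49 / 73) * 100
Yield = 0.6712 * 100
Yield = 67.12%


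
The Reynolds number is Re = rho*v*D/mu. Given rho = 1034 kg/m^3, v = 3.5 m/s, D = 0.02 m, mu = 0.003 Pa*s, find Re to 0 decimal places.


Re = rho * v * D / mu
Re = 1034 * 3.5 * 0.02 / 0.003
Re = 72.38 / 0.003
Re = 24127


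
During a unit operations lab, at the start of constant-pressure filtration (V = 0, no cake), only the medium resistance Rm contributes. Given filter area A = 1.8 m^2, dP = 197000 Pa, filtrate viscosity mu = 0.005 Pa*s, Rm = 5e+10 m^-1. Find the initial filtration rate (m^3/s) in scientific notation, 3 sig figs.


rate = A * dP / (mu * Rm)
rate = 1.8 * 197000 / (0.005 * 5e+10)
rate = 354600.0 / 2.500e+08
rate = 1.42e-03 m^3/s


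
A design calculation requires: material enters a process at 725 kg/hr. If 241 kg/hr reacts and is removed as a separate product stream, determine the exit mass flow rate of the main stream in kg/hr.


Steady-state mass balance on the main outlet: F_out = F_in - F_removed
F_out = 725 - 241
F_out = 484 kg/hr


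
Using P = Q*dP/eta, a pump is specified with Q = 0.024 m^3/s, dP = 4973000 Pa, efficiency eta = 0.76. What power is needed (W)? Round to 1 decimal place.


P = Q * dP / eta
P = 0.024 * 4973000 / 0.76
P = 119352.0 / 0.76
P = 157042.1 W


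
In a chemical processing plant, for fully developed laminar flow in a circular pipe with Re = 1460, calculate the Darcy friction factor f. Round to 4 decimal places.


f = 64 / Re
f = 64 / 1460
f = 0.0438


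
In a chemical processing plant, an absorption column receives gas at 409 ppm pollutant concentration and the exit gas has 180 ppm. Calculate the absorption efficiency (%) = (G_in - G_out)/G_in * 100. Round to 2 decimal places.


Efficiency = (G_in - G_out) / G_in * 100%
Efficiency = (409 - 180) / 409 * 100
Efficiency = 229 / 409 * 100
Efficiency = 55.99%


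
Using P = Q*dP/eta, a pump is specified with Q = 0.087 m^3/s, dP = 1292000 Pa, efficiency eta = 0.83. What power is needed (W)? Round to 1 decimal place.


P = Q * dP / eta
P = 0.087 * 1292000 / 0.83
P = 112404.0 / 0.83
P = 135426.5 W


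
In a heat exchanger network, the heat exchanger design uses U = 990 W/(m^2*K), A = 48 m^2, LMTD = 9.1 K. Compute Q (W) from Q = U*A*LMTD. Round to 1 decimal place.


Q = U * A * LMTD
Q = 990 * 48 * 9.1
Q = 432432.0 W


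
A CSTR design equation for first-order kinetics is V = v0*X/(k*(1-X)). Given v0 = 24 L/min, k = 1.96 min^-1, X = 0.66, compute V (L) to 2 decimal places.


V = v0 * X / (k * (1 - X))
V = 24 * 0.66 / (1.96 * (1 - 0.66))
V = 15.84 / (1.96 * 0.34)
V = 15.84 / 0.6664
V = 23.77 L


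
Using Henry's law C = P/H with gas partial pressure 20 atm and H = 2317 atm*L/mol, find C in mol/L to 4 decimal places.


C = P / H
C = 20 / 2317
C = 0.0086 mol/L


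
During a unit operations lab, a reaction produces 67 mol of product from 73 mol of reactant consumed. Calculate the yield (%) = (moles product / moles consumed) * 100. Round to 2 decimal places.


Yield = (moles product / moles consumed) * 100%
Yield = (67 / 73) * 100
Yield = 0.9178 * 100
Yield = 91.78%


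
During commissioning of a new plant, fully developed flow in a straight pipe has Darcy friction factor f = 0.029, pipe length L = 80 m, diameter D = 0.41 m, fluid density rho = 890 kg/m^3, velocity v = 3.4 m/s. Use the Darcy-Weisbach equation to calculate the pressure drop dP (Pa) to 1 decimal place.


dP = f * (L/D) * (rho*v^2/2)
dP = 0.029 * (80/0.41) * (890*3.4^2/2)
L/D = 195.12195122
rho*v^2/2 = 890*11.56/2 = 5144.2
dP = 0.029 * 195.12195122 * 5144.2
dP = 29108.6 Pa


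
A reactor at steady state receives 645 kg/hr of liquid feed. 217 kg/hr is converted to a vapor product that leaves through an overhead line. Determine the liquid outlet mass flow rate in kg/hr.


Steady-state mass balance on the main outlet: F_out = F_in - F_removed
F_out = 645 - 217
F_out = 428 kg/hr


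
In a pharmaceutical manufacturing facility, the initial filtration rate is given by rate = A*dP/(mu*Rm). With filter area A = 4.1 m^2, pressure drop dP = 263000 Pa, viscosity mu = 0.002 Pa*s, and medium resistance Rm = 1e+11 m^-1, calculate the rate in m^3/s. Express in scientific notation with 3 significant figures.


rate = A * dP / (mu * Rm)
rate = 4.1 * 263000 / (0.002 * 1e+11)
rate = 1078300.0 / 2.000e+08
rate = 5.39e-03 m^3/s


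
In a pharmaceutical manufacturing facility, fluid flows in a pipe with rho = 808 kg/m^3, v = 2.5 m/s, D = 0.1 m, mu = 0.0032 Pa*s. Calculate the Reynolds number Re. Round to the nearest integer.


Re = rho * v * D / mu
Re = 808 * 2.5 * 0.1 / 0.0032
Re = 202.0 / 0.0032
Re = 63125


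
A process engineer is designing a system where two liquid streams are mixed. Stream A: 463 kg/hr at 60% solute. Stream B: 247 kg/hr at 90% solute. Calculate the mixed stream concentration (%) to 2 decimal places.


Mass balance on solute: F1*x1 + F2*x2 = F3*x3
F3 = F1 + F2 = 463 + 247 = 710 kg/hr
x3 = (F1*x1 + F2*x2)/F3
x3 = (463*0.6 + 247*0.9) / 710
x3 = 70.44%


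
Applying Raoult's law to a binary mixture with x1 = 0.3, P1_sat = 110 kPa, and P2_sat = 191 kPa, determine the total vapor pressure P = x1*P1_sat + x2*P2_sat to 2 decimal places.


P = x1*P1_sat + x2*P2_sat
x2 = 1 - x1 = 1 - 0.3 = 0.7
P = 0.3*110 + 0.7*191
P = 33.0 + 133.7
P = 166.70 kPa


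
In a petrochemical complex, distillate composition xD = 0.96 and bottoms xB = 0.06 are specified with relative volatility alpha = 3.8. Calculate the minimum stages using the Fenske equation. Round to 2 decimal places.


N_min = ln((xD*(1-xB))/(xB*(1-xD))) / ln(alpha)
Numerator inside ln: 0.9024 / 0.0024 = 376.0
ln(376.0) = 5.929589
ln(alpha) = ln(3.8) = 1.335001
N_min = 5.929589 / 1.335001 = 4.44


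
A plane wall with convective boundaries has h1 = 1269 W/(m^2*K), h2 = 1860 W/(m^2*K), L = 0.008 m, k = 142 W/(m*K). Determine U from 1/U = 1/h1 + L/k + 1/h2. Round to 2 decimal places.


1/U = 1/h1 + L/k + 1/h2
1/U = 1/1269 + 0.008/142 + 1/1860
1/U = 0.0007880221 + 5.6338e-05 + 0.0005376344
1/U = 0.0013819945
U = 723.59 W/(m^2*K)


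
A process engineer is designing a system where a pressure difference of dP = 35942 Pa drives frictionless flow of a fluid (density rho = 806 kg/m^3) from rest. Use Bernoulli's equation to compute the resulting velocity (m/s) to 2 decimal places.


v = sqrt(2*dP/rho)
v = sqrt(2*35942/806)
v = sqrt(89.186104)
v = 9.44 m/s


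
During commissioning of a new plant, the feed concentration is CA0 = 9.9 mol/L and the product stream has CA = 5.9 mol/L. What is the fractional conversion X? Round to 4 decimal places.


X = (CA0 - CA) / CA0
X = (9.9 - 5.9) / 9.9
X = 4.0 / 9.9
X = 0.4040


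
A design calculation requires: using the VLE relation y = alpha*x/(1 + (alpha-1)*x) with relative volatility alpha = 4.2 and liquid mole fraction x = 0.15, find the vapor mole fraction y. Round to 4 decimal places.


y = alpha*x / (1 + (alpha-1)*x)
y = 4.2*0.15 / (1 + (4.2-1)*0.15)
y = 0.63 / (1 + 0.48)
y = 0.63 / 1.48
y = 0.4257


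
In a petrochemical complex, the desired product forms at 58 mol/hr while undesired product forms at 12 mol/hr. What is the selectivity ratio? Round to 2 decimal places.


S = desired product rate / undesired product rate
S = 58 / 12
S = 4.83


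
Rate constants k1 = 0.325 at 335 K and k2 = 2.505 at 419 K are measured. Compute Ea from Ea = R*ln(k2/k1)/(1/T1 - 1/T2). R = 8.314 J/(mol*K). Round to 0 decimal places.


Ea = R * ln(k2/k1) / (1/T1 - 1/T2)
ln(k2/k1) = ln(2.505/0.325) = 2.0422188
1/T1 - 1/T2 = 1/335 - 1/419 = 0.000598439782
Ea = 8.314 * 2.0422188 / 0.000598439782
Ea = 28372 J/mol


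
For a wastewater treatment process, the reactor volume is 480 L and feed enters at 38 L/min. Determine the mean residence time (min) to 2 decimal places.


tau = V / v0
tau = 480 / 38
tau = 12.63 min


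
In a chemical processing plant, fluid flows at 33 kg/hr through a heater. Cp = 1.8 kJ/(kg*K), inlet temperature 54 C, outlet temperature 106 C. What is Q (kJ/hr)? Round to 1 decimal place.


Q = m_dot * Cp * (T2 - T1)
Q = 33 * 1.8 * (106 - 54)
Q = 33 * 1.8 * 52
Q = 3088.8 kJ/hr


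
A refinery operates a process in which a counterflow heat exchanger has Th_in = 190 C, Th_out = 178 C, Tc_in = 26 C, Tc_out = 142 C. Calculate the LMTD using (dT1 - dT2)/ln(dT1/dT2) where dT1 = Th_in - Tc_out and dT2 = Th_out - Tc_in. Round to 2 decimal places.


dT1 = Th_in - Tc_out = 190 - 142 = 48
dT2 = Th_out - Tc_in = 178 - 26 = 152
LMTD = (dT1 - dT2) / ln(dT1/dT2)
LMTD = (48 - 152) / ln(48/152)
LMTD = 90.22 K


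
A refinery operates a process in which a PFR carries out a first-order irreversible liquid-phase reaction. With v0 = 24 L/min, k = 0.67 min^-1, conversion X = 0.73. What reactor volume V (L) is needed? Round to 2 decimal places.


V = (v0/k) * ln(1/(1-X))
V = (24/0.67) * ln(1/(1-0.73))
V = 35.820896 * ln(3.703704)
V = 35.820896 * 1.309333
V = 46.90 L


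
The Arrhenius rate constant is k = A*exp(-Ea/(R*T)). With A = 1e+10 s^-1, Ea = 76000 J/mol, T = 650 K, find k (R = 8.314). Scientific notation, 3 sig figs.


k = A * exp(-Ea/(R*T))
k = 1e+10 * exp(-76000 / (8.314 * 650))
k = 1e+10 * exp(-14.063396)
k = 7.80e+03


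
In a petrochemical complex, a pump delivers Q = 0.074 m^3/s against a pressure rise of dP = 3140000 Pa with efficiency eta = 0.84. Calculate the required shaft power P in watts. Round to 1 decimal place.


P = Q * dP / eta
P = 0.074 * 3140000 / 0.84
P = 232360.0 / 0.84
P = 276619.0 W


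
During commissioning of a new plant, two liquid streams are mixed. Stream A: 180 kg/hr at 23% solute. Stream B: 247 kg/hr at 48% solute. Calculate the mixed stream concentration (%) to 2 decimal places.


Mass balance on solute: F1*x1 + F2*x2 = F3*x3
F3 = F1 + F2 = 180 + 247 = 427 kg/hr
x3 = (F1*x1 + F2*x2)/F3
x3 = (180*0.23 + 247*0.48) / 427
x3 = 37.46%


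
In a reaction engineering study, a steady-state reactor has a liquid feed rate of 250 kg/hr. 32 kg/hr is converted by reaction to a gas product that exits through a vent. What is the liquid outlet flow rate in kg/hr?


Steady-state mass balance on the main outlet: F_out = F_in - F_removed
F_out = 250 - 32
F_out = 218 kg/hr


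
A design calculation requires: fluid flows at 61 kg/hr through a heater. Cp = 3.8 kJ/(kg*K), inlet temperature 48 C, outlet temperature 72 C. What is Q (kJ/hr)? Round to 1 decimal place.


Q = m_dot * Cp * (T2 - T1)
Q = 61 * 3.8 * (72 - 48)
Q = 61 * 3.8 * 24
Q = 5563.2 kJ/hr


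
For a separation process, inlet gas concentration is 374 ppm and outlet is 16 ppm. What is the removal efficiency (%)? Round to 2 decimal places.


Efficiency = (G_in - G_out) / G_in * 100%
Efficiency = (374 - 16) / 374 * 100
Efficiency = 358 / 374 * 100
Efficiency = 95.72%


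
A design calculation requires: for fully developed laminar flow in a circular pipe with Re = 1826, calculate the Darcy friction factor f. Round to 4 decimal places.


f = 64 / Re
f = 64 / 1826
f = 0.0350


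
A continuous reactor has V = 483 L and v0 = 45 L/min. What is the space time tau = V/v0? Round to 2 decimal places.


tau = V / v0
tau = 483 / 45
tau = 10.73 min


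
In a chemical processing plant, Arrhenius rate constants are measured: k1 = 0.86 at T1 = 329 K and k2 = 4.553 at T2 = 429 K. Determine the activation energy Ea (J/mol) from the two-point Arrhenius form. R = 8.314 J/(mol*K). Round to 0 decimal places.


Ea = R * ln(k2/k1) / (1/T1 - 1/T2)
ln(k2/k1) = ln(4.553/0.86) = 1.6666092
1/T1 - 1/T2 = 1/329 - 1/429 = 0.000708511347
Ea = 8.314 * 1.6666092 / 0.000708511347
Ea = 19557 J/mol


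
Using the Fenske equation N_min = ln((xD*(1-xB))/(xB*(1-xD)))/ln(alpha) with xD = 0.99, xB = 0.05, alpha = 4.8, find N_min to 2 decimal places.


N_min = ln((xD*(1-xB))/(xB*(1-xD))) / ln(alpha)
Numerator inside ln: 0.9405 / 0.0005 = 1881.0
ln(1881.0) = 7.539559
ln(alpha) = ln(4.8) = 1.568616
N_min = 7.539559 / 1.568616 = 4.81


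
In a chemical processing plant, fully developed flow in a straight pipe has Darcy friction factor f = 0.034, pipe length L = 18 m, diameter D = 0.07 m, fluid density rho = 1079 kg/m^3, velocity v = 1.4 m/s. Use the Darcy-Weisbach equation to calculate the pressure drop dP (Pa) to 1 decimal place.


dP = f * (L/D) * (rho*v^2/2)
dP = 0.034 * (18/0.07) * (1079*1.4^2/2)
L/D = 257.14285714
rho*v^2/2 = 1079*1.96/2 = 1057.42
dP = 0.034 * 257.14285714 * 1057.42
dP = 9244.9 Pa


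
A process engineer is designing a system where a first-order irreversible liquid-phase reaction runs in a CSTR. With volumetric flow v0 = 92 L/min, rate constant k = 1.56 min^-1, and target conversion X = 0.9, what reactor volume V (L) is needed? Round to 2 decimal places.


V = v0 * X / (k * (1 - X))
V = 92 * 0.9 / (1.56 * (1 - 0.9))
V = 82.8 / (1.56 * 0.1)
V = 82.8 / 0.156
V = 530.77 L


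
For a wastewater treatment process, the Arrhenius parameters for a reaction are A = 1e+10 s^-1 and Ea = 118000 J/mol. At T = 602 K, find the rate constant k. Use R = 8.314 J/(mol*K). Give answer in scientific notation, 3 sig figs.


k = A * exp(-Ea/(R*T))
k = 1e+10 * exp(-118000 / (8.314 * 602))
k = 1e+10 * exp(-23.576292)
k = 5.77e-01


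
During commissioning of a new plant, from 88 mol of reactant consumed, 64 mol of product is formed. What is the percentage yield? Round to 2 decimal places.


Yield = (moles product / moles consumed) * 100%
Yield = (64 / 88) * 100
Yield = 0.7273 * 100
Yield = 72.73%


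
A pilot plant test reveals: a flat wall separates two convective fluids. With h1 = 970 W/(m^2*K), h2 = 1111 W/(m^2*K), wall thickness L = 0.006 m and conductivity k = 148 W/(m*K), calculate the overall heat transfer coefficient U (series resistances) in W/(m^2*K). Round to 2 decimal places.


1/U = 1/h1 + L/k + 1/h2
1/U = 1/970 + 0.006/148 + 1/1111
1/U = 0.0010309278 + 4.05405e-05 + 0.00090009
1/U = 0.0019715583
U = 507.21 W/(m^2*K)


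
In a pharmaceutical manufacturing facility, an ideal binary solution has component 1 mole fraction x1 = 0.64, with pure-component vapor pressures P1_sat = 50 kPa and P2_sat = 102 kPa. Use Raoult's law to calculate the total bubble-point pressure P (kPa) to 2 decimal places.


P = x1*P1_sat + x2*P2_sat
x2 = 1 - x1 = 1 - 0.64 = 0.36
P = 0.64*50 + 0.36*102
P = 32.0 + 36.72
P = 68.72 kPa


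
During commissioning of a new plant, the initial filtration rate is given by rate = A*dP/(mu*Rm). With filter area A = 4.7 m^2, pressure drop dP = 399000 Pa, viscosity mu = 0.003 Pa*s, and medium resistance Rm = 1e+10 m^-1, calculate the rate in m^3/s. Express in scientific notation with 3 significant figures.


rate = A * dP / (mu * Rm)
rate = 4.7 * 399000 / (0.003 * 1e+10)
rate = 1875300.0 / 3.000e+07
rate = 6.25e-02 m^3/s


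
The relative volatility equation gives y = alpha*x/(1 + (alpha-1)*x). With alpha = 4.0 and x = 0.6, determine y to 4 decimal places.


y = alpha*x / (1 + (alpha-1)*x)
y = 4.0*0.6 / (1 + (4.0-1)*0.6)
y = 2.4 / (1 + 1.8)
y = 2.4 / 2.8
y = 0.8571


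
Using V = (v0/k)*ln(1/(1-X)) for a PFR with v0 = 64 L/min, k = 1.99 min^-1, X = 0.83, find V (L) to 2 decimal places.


V = (v0/k) * ln(1/(1-X))
V = (64/1.99) * ln(1/(1-0.83))
V = 32.160804 * ln(5.882353)
V = 32.160804 * 1.771957
V = 56.99 L


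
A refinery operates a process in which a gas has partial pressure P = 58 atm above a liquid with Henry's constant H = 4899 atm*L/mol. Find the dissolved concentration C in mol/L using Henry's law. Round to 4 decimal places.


C = P / H
C = 58 / 4899
C = 0.0118 mol/L


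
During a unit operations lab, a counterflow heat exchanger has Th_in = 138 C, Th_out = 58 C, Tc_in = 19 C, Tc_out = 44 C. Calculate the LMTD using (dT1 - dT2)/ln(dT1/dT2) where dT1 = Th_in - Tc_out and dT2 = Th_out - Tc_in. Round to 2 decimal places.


dT1 = Th_in - Tc_out = 138 - 44 = 94
dT2 = Th_out - Tc_in = 58 - 19 = 39
LMTD = (dT1 - dT2) / ln(dT1/dT2)
LMTD = (94 - 39) / ln(94/39)
LMTD = 62.52 K


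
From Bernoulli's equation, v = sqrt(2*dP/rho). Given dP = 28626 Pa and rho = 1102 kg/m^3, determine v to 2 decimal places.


v = sqrt(2*dP/rho)
v = sqrt(2*28626/1102)
v = sqrt(51.952813)
v = 7.21 m/s


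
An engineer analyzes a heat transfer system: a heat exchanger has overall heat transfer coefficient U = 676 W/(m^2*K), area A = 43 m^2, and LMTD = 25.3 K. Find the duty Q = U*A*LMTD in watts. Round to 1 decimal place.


Q = U * A * LMTD
Q = 676 * 43 * 25.3
Q = 735420.4 W


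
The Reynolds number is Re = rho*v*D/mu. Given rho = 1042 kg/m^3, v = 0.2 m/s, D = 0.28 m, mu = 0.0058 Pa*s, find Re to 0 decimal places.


Re = rho * v * D / mu
Re = 1042 * 0.2 * 0.28 / 0.0058
Re = 58.352 / 0.0058
Re = 10061


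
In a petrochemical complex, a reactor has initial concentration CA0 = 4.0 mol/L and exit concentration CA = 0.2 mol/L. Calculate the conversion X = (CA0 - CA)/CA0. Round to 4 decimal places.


X = (CA0 - CA) / CA0
X = (4.0 - 0.2) / 4.0
X = 3.8 / 4.0
X = 0.9500


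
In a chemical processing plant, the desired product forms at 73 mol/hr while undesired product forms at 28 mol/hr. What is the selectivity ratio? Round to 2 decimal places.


S = desired product rate / undesired product rate
S = 73 / 28
S = 2.61


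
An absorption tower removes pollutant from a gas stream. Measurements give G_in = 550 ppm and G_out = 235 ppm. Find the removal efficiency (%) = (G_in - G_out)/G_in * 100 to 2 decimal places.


Efficiency = (G_in - G_out) / G_in * 100%
Efficiency = (550 - 235) / 550 * 100
Efficiency = 315 / 550 * 100
Efficiency = 57.27%


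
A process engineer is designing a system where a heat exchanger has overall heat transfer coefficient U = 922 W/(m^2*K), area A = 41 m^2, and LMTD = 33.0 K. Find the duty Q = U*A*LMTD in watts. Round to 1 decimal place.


Q = U * A * LMTD
Q = 922 * 41 * 33.0
Q = 1247466.0 W


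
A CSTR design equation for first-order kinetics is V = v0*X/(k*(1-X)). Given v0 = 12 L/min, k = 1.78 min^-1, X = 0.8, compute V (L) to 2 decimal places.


V = v0 * X / (k * (1 - X))
V = 12 * 0.8 / (1.78 * (1 - 0.8))
V = 9.6 / (1.78 * 0.2)
V = 9.6 / 0.356
V = 26.97 L


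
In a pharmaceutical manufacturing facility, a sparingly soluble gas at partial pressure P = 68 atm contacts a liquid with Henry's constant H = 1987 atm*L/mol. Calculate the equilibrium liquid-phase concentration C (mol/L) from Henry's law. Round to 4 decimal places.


C = P / H
C = 68 / 1987
C = 0.0342 mol/L


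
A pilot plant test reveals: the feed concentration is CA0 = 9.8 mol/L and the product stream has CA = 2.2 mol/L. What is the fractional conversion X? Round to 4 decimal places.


X = (CA0 - CA) / CA0
X = (9.8 - 2.2) / 9.8
X = 7.6 / 9.8
X = 0.7755


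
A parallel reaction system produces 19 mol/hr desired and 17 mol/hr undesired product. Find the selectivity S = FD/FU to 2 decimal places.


S = desired product rate / undesired product rate
S = 19 / 17
S = 1.12


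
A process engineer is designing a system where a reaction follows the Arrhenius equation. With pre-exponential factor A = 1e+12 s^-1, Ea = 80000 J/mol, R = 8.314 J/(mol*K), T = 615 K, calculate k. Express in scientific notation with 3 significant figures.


k = A * exp(-Ea/(R*T))
k = 1e+12 * exp(-80000 / (8.314 * 615))
k = 1e+12 * exp(-15.646055)
k = 1.60e+05


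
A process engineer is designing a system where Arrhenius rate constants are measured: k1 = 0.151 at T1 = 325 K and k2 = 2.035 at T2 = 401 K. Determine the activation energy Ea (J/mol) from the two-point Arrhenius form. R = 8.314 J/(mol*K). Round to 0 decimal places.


Ea = R * ln(k2/k1) / (1/T1 - 1/T2)
ln(k2/k1) = ln(2.035/0.151) = 2.6009713
1/T1 - 1/T2 = 1/325 - 1/401 = 0.000583157491
Ea = 8.314 * 2.6009713 / 0.000583157491
Ea = 37082 J/mol


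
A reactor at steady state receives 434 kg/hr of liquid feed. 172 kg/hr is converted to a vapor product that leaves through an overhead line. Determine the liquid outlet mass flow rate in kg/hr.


Steady-state mass balance on the main outlet: F_out = F_in - F_removed
F_out = 434 - 172
F_out = 262 kg/hr


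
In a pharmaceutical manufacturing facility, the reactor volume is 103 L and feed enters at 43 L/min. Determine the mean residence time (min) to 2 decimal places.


tau = V / v0
tau = 103 / 43
tau = 2.40 min


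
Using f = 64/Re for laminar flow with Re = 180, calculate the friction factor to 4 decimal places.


f = 64 / Re
f = 64 / 180
f = 0.3556


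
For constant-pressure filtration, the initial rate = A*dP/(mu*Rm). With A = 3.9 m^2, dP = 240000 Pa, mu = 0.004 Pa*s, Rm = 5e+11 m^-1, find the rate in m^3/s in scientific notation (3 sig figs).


rate = A * dP / (mu * Rm)
rate = 3.9 * 240000 / (0.004 * 5e+11)
rate = 936000.0 / 2.000e+09
rate = 4.68e-04 m^3/s


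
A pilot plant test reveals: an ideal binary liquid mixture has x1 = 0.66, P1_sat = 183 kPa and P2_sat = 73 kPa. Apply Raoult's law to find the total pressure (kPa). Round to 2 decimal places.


P = x1*P1_sat + x2*P2_sat
x2 = 1 - x1 = 1 - 0.66 = 0.34
P = 0.66*183 + 0.34*73
P = 120.78 + 24.82
P = 145.60 kPa


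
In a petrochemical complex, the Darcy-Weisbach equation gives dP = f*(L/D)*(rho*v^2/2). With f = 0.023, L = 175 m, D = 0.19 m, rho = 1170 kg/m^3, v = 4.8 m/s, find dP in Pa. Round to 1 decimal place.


dP = f * (L/D) * (rho*v^2/2)
dP = 0.023 * (175/0.19) * (1170*4.8^2/2)
L/D = 921.05263158
rho*v^2/2 = 1170*23.04/2 = 13478.4
dP = 0.023 * 921.05263158 * 13478.4
dP = 285529.3 Pa


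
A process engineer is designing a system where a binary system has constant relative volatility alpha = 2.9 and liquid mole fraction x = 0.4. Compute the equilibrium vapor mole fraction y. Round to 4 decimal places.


y = alpha*x / (1 + (alpha-1)*x)
y = 2.9*0.4 / (1 + (2.9-1)*0.4)
y = 1.16 / (1 + 0.76)
y = 1.16 / 1.76
y = 0.6591


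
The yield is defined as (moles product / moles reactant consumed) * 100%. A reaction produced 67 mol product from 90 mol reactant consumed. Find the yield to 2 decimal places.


Yield = (moles product / moles consumed) * 100%
Yield = (67 / 90) * 100
Yield = 0.7444 * 100
Yield = 74.44%


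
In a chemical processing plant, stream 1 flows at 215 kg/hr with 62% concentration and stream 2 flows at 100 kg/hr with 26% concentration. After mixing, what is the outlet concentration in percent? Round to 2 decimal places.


Mass balance on solute: F1*x1 + F2*x2 = F3*x3
F3 = F1 + F2 = 215 + 100 = 315 kg/hr
x3 = (F1*x1 + F2*x2)/F3
x3 = (215*0.62 + 100*0.26) / 315
x3 = 50.57%


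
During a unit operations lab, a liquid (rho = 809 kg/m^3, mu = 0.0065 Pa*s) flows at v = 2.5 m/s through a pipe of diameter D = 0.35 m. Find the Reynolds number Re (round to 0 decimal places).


Re = rho * v * D / mu
Re = 809 * 2.5 * 0.35 / 0.0065
Re = 707.875 / 0.0065
Re = 108904


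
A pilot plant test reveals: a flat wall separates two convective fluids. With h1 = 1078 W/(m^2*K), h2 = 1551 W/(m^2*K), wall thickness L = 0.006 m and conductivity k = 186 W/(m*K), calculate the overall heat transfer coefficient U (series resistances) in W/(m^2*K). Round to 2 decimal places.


1/U = 1/h1 + L/k + 1/h2
1/U = 1/1078 + 0.006/186 + 1/1551
1/U = 0.0009276438 + 3.22581e-05 + 0.0006447453
1/U = 0.0016046472
U = 623.19 W/(m^2*K)


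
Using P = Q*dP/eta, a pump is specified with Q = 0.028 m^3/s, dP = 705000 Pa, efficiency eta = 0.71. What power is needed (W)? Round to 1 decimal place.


P = Q * dP / eta
P = 0.028 * 705000 / 0.71
P = 19740.0 / 0.71
P = 27802.8 W


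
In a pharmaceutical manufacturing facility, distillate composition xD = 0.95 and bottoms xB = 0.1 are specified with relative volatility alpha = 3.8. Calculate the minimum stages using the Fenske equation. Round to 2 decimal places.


N_min = ln((xD*(1-xB))/(xB*(1-xD))) / ln(alpha)
Numerator inside ln: 0.855 / 0.005 = 171.0
ln(171.0) = 5.141664
ln(alpha) = ln(3.8) = 1.335001
N_min = 5.141664 / 1.335001 = 3.85


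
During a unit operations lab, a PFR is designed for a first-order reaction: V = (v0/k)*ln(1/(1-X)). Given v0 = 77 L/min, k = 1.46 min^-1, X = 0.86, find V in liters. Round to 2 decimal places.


V = (v0/k) * ln(1/(1-X))
V = (77/1.46) * ln(1/(1-0.86))
V = 52.739726 * ln(7.142857)
V = 52.739726 * 1.966113
V = 103.69 L


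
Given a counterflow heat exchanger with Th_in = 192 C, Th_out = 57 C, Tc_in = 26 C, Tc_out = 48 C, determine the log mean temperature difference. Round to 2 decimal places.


dT1 = Th_in - Tc_out = 192 - 48 = 144
dT2 = Th_out - Tc_in = 57 - 26 = 31
LMTD = (dT1 - dT2) / ln(dT1/dT2)
LMTD = (144 - 31) / ln(144/31)
LMTD = 73.58 K


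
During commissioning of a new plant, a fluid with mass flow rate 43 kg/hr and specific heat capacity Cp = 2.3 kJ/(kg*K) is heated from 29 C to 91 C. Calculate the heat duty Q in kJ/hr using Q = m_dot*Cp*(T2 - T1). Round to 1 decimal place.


Q = m_dot * Cp * (T2 - T1)
Q = 43 * 2.3 * (91 - 29)
Q = 43 * 2.3 * 62
Q = 6131.8 kJ/hr


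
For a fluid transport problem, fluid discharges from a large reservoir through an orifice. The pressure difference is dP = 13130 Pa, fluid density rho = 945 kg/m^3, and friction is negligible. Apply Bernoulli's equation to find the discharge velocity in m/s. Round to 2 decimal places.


v = sqrt(2*dP/rho)
v = sqrt(2*13130/945)
v = sqrt(27.78836)
v = 5.27 m/s


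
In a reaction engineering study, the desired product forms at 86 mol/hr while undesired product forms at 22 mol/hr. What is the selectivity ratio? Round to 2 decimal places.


S = desired product rate / undesired product rate
S = 86 / 22
S = 3.91


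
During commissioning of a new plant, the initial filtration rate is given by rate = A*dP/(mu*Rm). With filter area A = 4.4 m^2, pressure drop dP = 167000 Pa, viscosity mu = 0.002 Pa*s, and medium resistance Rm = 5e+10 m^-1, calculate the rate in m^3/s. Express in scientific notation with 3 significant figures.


rate = A * dP / (mu * Rm)
rate = 4.4 * 167000 / (0.002 * 5e+10)
rate = 734800.0 / 1.000e+08
rate = 7.35e-03 m^3/s


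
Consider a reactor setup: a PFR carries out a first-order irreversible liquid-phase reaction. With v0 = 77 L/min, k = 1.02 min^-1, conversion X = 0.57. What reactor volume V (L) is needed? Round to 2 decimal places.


V = (v0/k) * ln(1/(1-X))
V = (77/1.02) * ln(1/(1-0.57))
V = 75.490196 * ln(2.325581)
V = 75.490196 * 0.84397
V = 63.71 L


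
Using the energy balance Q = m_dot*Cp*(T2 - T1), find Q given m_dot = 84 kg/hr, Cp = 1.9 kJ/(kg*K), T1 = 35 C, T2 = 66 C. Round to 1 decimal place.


Q = m_dot * Cp * (T2 - T1)
Q = 84 * 1.9 * (66 - 35)
Q = 84 * 1.9 * 31
Q = 4947.6 kJ/hr


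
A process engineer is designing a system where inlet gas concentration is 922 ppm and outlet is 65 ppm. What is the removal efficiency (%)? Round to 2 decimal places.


Efficiency = (G_in - G_out) / G_in * 100%
Efficiency = (922 - 65) / 922 * 100
Efficiency = 857 / 922 * 100
Efficiency = 92.95%


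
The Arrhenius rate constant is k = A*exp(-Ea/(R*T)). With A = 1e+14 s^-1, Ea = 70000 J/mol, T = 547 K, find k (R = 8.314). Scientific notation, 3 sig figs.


k = A * exp(-Ea/(R*T))
k = 1e+14 * exp(-70000 / (8.314 * 547))
k = 1e+14 * exp(-15.3922)
k = 2.07e+07


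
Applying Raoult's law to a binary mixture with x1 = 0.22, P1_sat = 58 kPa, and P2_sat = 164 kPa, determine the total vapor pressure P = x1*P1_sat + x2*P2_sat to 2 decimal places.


P = x1*P1_sat + x2*P2_sat
x2 = 1 - x1 = 1 - 0.22 = 0.78
P = 0.22*58 + 0.78*164
P = 12.76 + 127.92
P = 140.68 kPa


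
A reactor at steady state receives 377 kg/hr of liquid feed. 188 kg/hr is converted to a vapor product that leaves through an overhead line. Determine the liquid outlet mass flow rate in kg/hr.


Steady-state mass balance on the main outlet: F_out = F_in - F_removed
F_out = 377 - 188
F_out = 189 kg/hr


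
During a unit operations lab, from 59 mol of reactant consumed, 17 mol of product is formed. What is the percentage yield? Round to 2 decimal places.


Yield = (moles product / moles consumed) * 100%
Yield = (17 / 59) * 100
Yield = 0.2881 * 100
Yield = 28.81%


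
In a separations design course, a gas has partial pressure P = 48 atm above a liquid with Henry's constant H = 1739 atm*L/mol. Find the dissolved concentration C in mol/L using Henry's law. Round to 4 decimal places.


C = P / H
C = 48 / 1739
C = 0.0276 mol/L


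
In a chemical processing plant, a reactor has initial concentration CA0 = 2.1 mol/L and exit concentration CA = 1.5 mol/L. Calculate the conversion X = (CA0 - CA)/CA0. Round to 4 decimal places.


X = (CA0 - CA) / CA0
X = (2.1 - 1.5) / 2.1
X = 0.6 / 2.1
X = 0.2857


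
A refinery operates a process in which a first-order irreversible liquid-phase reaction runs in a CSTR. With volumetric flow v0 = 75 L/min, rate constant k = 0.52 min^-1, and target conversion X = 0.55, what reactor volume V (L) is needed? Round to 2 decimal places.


V = v0 * X / (k * (1 - X))
V = 75 * 0.55 / (0.52 * (1 - 0.55))
V = 41.25 / (0.52 * 0.45)
V = 41.25 / 0.234
V = 176.28 L
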